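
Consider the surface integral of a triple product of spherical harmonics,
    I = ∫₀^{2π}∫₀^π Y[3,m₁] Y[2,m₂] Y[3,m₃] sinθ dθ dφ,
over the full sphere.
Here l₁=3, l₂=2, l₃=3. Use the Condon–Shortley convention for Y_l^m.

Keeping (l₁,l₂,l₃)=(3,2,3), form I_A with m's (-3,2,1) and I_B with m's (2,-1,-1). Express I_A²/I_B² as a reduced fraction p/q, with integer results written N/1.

l's match ⇒ only the (l;m) 3-j factors differ between A and B.
A: triangle coeff Δ(3,2,3) = 1/3780; Σ_t [2,2]: t=2:+1/96 = 1/96; (3j)²=1/42 [(3 2 3; -3 2 1)], sign=+1
B: triangle coeff Δ(3,2,3) = 1/3780; Σ_t [0,1]: t=0:+1/12 t=1:−1/48 = 1/16; (3j)²=1/28 [(3 2 3; 2 -1 -1)], sign=+1
I_A²/I_B² = (1/42)/(1/28) = 2/3

2/3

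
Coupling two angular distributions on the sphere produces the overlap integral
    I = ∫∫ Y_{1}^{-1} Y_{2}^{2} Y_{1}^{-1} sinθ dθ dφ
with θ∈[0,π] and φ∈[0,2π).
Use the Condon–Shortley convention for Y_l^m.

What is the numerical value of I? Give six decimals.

0.309019

Rules hold: Σm=0, L=4 even, 1≤1≤3.
N = 3·5·3 = 45
Δ = 2!·0!·2!/5! = 1/30
Racah Σ t=1..1: t=1:−1/1 = -1/1
⇒ 3j(1 2 1; 0 0 0)² = 2/15, sgn +1
Racah Σ t=2..2: t=2:+1/4 = 1/4
⇒ 3j(1 2 1; -1 2 -1)² = 1/5, sgn +1
4πI² = N·(3j₀)²·(3jₘ)² = 6/5
I = +1·√(1.2/4π) = 0.30901936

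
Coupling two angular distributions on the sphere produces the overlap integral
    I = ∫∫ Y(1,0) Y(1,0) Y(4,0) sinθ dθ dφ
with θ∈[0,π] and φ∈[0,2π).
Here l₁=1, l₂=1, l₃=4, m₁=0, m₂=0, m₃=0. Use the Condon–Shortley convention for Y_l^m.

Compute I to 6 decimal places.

0.000000

|1−1|≤4≤1+1 violated ⇒ I = 0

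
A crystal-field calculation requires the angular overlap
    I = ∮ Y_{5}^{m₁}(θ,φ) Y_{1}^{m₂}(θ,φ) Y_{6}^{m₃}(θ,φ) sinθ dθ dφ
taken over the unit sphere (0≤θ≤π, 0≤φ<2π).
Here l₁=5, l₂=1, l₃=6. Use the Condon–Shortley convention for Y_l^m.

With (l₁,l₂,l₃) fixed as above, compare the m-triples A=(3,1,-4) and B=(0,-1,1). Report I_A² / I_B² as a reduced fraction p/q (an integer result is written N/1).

15/7

Shared (l₁,l₂,l₃)=(5,1,6): N and (l;000)² cancel in I_A²/I_B².
A: Δ = 0!·10!·2!/13! = 1/858; Racah Σ t=0..0: t=0:+1/161280 = 1/161280; ⇒ 3j(5 1 6; 3 1 -4)² = 15/286, sgn +1
B: Δ = 0!·10!·2!/13! = 1/858; Racah Σ t=0..0: t=0:+1/28800 = 1/28800; ⇒ 3j(5 1 6; 0 -1 1)² = 7/286, sgn -1
I_A²/I_B² = (15/286)/(7/286) = 15/7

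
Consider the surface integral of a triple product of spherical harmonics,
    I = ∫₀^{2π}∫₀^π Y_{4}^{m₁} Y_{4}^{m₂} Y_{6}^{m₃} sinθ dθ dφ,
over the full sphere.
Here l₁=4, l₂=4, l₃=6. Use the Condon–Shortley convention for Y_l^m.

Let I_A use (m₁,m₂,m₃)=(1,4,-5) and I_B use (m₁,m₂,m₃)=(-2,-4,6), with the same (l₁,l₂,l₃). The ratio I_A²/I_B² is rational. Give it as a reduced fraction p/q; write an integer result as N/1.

l's match ⇒ only the (l;m) 3-j factors differ between A and B.
A: triangle coeff Δ(4,4,6) = 1/1261260; Σ_t [2,2]: t=2:+1/172800 = 1/172800; (3j)²=2/65 [(4 4 6; 1 4 -5)], sign=-1
B: triangle coeff Δ(4,4,6) = 1/1261260; Σ_t [0,0]: t=0:+1/1036800 = 1/1036800; (3j)²=4/195 [(4 4 6; -2 -4 6)], sign=+1
I_A²/I_B² = (2/65)/(4/195) = 3/2

3/2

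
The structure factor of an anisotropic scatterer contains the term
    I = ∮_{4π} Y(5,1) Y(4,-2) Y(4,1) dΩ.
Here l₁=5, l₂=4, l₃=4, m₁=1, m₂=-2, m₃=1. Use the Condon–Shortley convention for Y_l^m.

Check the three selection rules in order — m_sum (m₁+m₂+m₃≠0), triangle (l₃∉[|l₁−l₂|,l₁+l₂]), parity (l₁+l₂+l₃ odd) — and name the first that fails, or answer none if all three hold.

Σmᵢ = 0  ✓
l₃∈[|l₁−l₂|,l₁+l₂]=[1,9], have l₃=4  ✓
Σlᵢ = 13 ⇒ odd  ✗

parity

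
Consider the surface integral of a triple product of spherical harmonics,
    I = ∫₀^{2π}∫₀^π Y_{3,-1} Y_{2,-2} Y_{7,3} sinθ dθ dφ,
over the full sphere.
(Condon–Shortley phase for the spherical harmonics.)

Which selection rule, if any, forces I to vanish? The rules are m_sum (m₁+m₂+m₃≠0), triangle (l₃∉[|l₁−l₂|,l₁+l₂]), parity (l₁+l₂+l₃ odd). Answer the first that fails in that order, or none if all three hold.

triangle

Σmᵢ = 0  ✓
l₃∈[|l₁−l₂|,l₁+l₂]=[1,5], have l₃=7  ✗
Σlᵢ = 12 ⇒ even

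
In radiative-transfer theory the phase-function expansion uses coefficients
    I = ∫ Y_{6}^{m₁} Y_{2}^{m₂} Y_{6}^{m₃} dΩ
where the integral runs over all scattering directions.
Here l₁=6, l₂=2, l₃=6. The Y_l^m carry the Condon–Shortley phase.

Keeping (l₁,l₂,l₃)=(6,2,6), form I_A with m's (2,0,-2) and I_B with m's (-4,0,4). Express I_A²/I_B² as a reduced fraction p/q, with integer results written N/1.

Shared (l₁,l₂,l₃)=(6,2,6): N and (l;000)² cancel in I_A²/I_B².
A: Δ = 2!·10!·2!/15! = 1/90090; Racah Σ t=0..2: t=0:+1/69120 t=1:−1/30240 t=2:+1/322560 = -1/64512; ⇒ 3j(6 2 6; 2 0 -2)² = 10/1001, sgn -1
B: Δ = 2!·10!·2!/15! = 1/90090; Racah Σ t=0..2: t=0:+1/14515200 t=1:−1/362880 t=2:+1/322560 = 1/2419200; ⇒ 3j(6 2 6; -4 0 4)² = 2/5005, sgn +1
I_A²/I_B² = (10/1001)/(2/5005) = 25/1

25/1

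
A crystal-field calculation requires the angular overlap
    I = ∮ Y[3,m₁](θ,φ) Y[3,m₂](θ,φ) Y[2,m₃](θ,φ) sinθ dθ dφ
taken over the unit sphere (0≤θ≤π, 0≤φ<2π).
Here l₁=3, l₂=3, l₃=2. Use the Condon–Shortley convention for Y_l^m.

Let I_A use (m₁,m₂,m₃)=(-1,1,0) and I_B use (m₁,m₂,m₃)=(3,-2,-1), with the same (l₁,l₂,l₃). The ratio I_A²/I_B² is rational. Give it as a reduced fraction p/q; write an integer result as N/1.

Same 3,3,2: normalisation and zero-m 3j drop out of the ratio.
A: Δ: 4! 2! 2! / 9! → 1/3780; sum: t=2:+1/16 t=3:−1/6 t=4:+1/96 = -3/32; 3j²(3 3 2; -1 1 0) = Δ·Π!·Σ² = 3/140  (sign -1)
B: Δ: 4! 2! 2! / 9! → 1/3780; sum: t=0:+1/48 = 1/48; 3j²(3 3 2; 3 -2 -1) = Δ·Π!·Σ² = 5/84  (sign -1)
I_A²/I_B² = (3/140)/(5/84) = 9/25

9/25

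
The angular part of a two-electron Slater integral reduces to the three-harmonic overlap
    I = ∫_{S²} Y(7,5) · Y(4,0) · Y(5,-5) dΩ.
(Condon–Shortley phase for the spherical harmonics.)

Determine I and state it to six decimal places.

0.181642

Rules hold: Σm=0, L=16 even, 3≤5≤11.
N = 15·9·11 = 1485
Δ = 6!·8!·2!/17! = 1/6126120
Racah Σ t=2..4: t=2:+1/69120 t=3:−1/20736 t=4:+1/69120 = -1/51840
⇒ 3j(7 4 5; 0 0 0)² = 280/21879, sgn +1
Racah Σ t=2..2: t=2:+1/3870720 = 1/3870720
⇒ 3j(7 4 5; 5 0 -5)² = 135/6188, sgn +1
4πI² = N·(3j₀)²·(3jₘ)² = 20250/48841
I = +1·√(0.414611/4π) = 0.18164160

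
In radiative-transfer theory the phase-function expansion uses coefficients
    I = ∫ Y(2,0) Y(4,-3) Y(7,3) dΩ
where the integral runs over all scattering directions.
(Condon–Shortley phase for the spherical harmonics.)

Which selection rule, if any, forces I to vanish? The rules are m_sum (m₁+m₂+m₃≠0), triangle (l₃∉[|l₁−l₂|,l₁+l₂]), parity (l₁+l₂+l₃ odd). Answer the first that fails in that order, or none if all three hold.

Σmᵢ = 0  ✓
l₃∈[|l₁−l₂|,l₁+l₂]=[2,6], have l₃=7  ✗
Σlᵢ = 13 ⇒ odd

triangle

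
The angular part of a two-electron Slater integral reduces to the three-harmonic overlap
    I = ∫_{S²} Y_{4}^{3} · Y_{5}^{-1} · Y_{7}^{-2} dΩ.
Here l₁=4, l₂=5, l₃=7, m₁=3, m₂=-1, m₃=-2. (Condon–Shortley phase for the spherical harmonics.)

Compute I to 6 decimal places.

-0.162315

m-sum 0 ✓  L=16 even ✓  1≤7≤9 ✓
Π(2lᵢ+1) = 9×11×15 = 1485
triangle coeff Δ(4,5,7) = 1/6126120
Σ_t [0,2]: t=0:+1/69120 t=1:−1/20736 t=2:+1/69120 = -1/51840
(3j)²=280/21879 [(4 5 7; 0 0 0)], sign=+1
Σ_t [0,1]: t=0:+1/138240 t=1:−1/518400 = 11/2073600
(3j)²=77/4420 [(4 5 7; 3 -1 -2)], sign=-1
⇒ 4πI² = 16170/48841
I = (-1)√(16170/48841/(4π)) = -0.16231468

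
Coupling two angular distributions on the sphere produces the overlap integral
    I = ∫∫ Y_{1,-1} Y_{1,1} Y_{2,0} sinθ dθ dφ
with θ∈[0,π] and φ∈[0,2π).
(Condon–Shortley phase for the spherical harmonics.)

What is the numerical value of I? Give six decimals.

Rules hold: Σm=0, L=4 even, 0≤2≤2.
N = 3·3·5 = 45
Δ = 0!·2!·2!/5! = 1/30
Racah Σ t=0..0: t=0:+1/1 = 1/1
⇒ 3j(1 1 2; 0 0 0)² = 2/15, sgn +1
Racah Σ t=0..0: t=0:+1/4 = 1/4
⇒ 3j(1 1 2; -1 1 0)² = 1/30, sgn +1
4πI² = N·(3j₀)²·(3jₘ)² = 1/5
I = +1·√(0.2/4π) = 0.12615663

0.126157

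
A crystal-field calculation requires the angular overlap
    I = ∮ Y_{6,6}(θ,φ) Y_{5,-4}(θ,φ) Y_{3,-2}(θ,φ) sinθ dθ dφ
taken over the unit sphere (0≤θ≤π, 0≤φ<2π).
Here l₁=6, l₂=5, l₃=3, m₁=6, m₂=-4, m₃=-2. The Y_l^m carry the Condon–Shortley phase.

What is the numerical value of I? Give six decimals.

0.207001

m-sum 0 ✓  L=14 even ✓  1≤3≤11 ✓
Π(2lᵢ+1) = 13×11×7 = 1001
triangle coeff Δ(6,5,3) = 1/675675
Σ_t [3,5]: t=3:−1/8640 t=4:+1/2304 t=5:−1/8640 = 7/34560
(3j)²=7/429 [(6 5 3; 0 0 0)], sign=-1
Σ_t [0,0]: t=0:+1/967680 = 1/967680
(3j)²=3/91 [(6 5 3; 6 -4 -2)], sign=-1
⇒ 4πI² = 7/13
I = (+1)√(7/13/(4π)) = 0.20700098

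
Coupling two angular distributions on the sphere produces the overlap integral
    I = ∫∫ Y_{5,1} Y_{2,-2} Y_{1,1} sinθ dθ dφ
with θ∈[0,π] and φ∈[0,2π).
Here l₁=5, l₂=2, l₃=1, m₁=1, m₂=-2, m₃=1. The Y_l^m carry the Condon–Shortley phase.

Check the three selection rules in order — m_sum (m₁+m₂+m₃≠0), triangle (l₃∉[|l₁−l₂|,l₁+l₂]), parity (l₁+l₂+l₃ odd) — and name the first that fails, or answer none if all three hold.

triangle

m₁+m₂+m₃ = 1 − 2 + 1 = 0  ✓
triangle: |5−2|=3 ≤ l₃=1 ≤ 5+2=7  ✗
parity: l₁+l₂+l₃ = 8 is even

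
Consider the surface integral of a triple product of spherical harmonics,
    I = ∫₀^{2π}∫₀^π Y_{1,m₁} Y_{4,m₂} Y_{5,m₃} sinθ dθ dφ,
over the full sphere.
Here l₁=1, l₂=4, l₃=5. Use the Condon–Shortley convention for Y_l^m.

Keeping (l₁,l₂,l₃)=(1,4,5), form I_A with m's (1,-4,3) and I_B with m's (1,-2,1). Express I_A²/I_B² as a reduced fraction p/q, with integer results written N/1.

1/6

Same 1,4,5: normalisation and zero-m 3j drop out of the ratio.
A: Δ: 0! 2! 8! / 11! → 1/495; sum: t=0:+1/80640 = 1/80640; 3j²(1 4 5; 1 -4 3) = Δ·Π!·Σ² = 1/495  (sign +1)
B: Δ: 0! 2! 8! / 11! → 1/495; sum: t=0:+1/2880 = 1/2880; 3j²(1 4 5; 1 -2 1) = Δ·Π!·Σ² = 2/165  (sign +1)
I_A²/I_B² = (1/495)/(2/165) = 1/6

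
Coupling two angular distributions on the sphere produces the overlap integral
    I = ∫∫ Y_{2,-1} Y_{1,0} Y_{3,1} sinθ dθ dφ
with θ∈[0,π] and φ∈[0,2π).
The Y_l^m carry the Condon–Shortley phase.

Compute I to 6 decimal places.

-0.233597

Rules hold: Σm=0, L=6 even, 1≤3≤3.
N = 5·3·7 = 105
Δ = 0!·4!·2!/7! = 1/105
Racah Σ t=0..0: t=0:+1/4 = 1/4
⇒ 3j(2 1 3; 0 0 0)² = 3/35, sgn -1
Racah Σ t=0..0: t=0:+1/6 = 1/6
⇒ 3j(2 1 3; -1 0 1)² = 8/105, sgn +1
4πI² = N·(3j₀)²·(3jₘ)² = 24/35
I = -1·√(0.685714/4π) = -0.23359668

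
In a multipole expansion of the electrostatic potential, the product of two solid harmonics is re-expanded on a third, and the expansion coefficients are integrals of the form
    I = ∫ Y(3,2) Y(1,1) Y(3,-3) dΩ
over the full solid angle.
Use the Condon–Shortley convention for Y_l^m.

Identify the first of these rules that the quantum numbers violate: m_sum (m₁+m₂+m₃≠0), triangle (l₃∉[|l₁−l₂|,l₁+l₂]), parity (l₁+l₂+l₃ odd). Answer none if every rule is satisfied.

parity

azimuthal sum: 2 + 1 − 3 = 0  ✓
2 ≤ 3 ≤ 4 (triangle on l)  ✓
L = 3 + 1 + 3 = 7 (odd)  ✗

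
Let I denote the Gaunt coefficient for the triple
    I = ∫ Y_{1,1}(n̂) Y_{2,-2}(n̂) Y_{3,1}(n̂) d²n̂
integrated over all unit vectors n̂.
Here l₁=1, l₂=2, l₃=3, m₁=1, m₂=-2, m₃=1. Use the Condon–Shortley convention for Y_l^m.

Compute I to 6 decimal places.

-0.082589

Rules hold: Σm=0, L=6 even, 1≤3≤3.
N = 3·5·7 = 105
Δ = 0!·2!·4!/7! = 1/105
Racah Σ t=0..0: t=0:+1/4 = 1/4
⇒ 3j(1 2 3; 0 0 0)² = 3/35, sgn -1
Racah Σ t=0..0: t=0:+1/48 = 1/48
⇒ 3j(1 2 3; 1 -2 1)² = 1/105, sgn +1
4πI² = N·(3j₀)²·(3jₘ)² = 3/35
I = -1·√(0.0857143/4π) = -0.08258890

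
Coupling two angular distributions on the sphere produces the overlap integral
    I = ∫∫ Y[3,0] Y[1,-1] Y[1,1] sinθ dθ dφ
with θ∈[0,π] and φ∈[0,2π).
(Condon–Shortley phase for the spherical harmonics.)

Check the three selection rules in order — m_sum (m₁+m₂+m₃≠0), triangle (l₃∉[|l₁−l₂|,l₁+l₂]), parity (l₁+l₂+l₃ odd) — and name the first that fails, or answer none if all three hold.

azimuthal sum: 0 − 1 + 1 = 0  ✓
2 ≤ 1 ≤ 4 (triangle on l)  ✗
L = 3 + 1 + 1 = 5 (odd)

triangle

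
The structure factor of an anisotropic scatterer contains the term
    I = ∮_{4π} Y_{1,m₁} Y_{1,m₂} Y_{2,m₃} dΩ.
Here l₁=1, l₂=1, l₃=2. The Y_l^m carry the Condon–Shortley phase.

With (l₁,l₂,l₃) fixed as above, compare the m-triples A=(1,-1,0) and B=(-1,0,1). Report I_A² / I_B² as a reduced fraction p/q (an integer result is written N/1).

Shared (l₁,l₂,l₃)=(1,1,2): N and (l;000)² cancel in I_A²/I_B².
A: Δ = 0!·2!·2!/5! = 1/30; Racah Σ t=0..0: t=0:+1/4 = 1/4; ⇒ 3j(1 1 2; 1 -1 0)² = 1/30, sgn +1
B: Δ = 0!·2!·2!/5! = 1/30; Racah Σ t=0..0: t=0:+1/2 = 1/2; ⇒ 3j(1 1 2; -1 0 1)² = 1/10, sgn -1
I_A²/I_B² = (1/30)/(1/10) = 1/3

1/3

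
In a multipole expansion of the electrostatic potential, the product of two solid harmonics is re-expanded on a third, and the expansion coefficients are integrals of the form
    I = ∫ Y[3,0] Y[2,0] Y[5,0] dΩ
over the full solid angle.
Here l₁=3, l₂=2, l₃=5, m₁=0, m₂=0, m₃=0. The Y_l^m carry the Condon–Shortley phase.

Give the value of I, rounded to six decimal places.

0.239615

Checks pass: Σm=0; 10 even; l₃=5∈[1,5].
(2·3+1)(2·2+1)(2·5+1) = 385
Δ: 0! 6! 4! / 11! → 1/2310
sum: t=0:+1/144 = 1/144
3j²(3 2 5; 0 0 0) = Δ·Π!·Σ² = 10/231  (sign -1)
(m-triple is (0,0,0) — same symbol as above.)
combine: 4πI² = 385·10/231·10/231 = 500/693
take √, sign +1: I = 0.23961470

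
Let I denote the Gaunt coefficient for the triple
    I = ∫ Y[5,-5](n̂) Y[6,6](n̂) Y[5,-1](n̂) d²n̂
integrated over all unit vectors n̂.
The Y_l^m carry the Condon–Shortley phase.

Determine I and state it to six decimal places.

Checks pass: Σm=0; 16 even; l₃=5∈[1,11].
(2·5+1)(2·6+1)(2·5+1) = 1573
Δ: 6! 4! 6! / 17! → 1/28588560
sum: t=1:−1/345600 t=2:+1/13824 t=3:−1/5184 t=4:+1/13824 t=5:−1/345600 = -7/129600
3j²(5 6 5; 0 0 0) = Δ·Π!·Σ² = 80/7293  (sign +1)
sum: t=6:+1/12441600 = 1/12441600
3j²(5 6 5; -5 6 -1) = Δ·Π!·Σ² = 3/442  (sign +1)
combine: 4πI² = 1573·80/7293·3/442 = 440/3757
take √, sign +1: I = 0.09653856

0.096539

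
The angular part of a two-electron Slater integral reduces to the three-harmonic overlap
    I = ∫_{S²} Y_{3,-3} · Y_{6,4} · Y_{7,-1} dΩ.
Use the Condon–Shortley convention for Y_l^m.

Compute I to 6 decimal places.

0.086279

Rules hold: Σm=0, L=16 even, 3≤7≤9.
N = 7·13·15 = 1365
Δ = 2!·4!·10!/17! = 1/2042040
Racah Σ t=0..2: t=0:+1/207360 t=1:−1/57600 t=2:+1/207360 = -1/129600
⇒ 3j(3 6 7; 0 0 0)² = 168/12155, sgn +1
Racah Σ t=2..2: t=2:+1/3870720 = 1/3870720
⇒ 3j(3 6 7; -3 4 -1)² = 675/136136, sgn +1
4πI² = N·(3j₀)²·(3jₘ)² = 42525/454597
I = +1·√(0.0935444/4π) = 0.08627877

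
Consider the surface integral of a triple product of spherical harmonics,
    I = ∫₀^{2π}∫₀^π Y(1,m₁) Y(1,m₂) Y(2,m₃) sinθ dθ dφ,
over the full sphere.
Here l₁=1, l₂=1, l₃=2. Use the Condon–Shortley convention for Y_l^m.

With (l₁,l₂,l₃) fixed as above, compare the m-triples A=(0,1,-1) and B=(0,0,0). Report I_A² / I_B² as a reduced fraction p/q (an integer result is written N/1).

Same 1,1,2: normalisation and zero-m 3j drop out of the ratio.
A: Δ: 0! 2! 2! / 5! → 1/30; sum: t=0:+1/2 = 1/2; 3j²(1 1 2; 0 1 -1) = Δ·Π!·Σ² = 1/10  (sign -1)
B: Δ: 0! 2! 2! / 5! → 1/30; sum: t=0:+1/1 = 1/1; 3j²(1 1 2; 0 0 0) = Δ·Π!·Σ² = 2/15  (sign +1)
I_A²/I_B² = (1/10)/(2/15) = 3/4

3/4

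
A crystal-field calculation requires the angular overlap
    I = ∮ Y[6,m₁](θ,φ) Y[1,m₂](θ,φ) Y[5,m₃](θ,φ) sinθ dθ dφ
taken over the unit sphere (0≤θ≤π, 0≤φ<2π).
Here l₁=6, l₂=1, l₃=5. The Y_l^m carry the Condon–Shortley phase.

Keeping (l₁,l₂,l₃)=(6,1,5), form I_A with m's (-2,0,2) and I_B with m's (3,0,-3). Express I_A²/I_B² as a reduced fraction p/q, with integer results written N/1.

Same 6,1,5: normalisation and zero-m 3j drop out of the ratio.
A: Δ: 2! 10! 0! / 13! → 1/858; sum: t=1:−1/30240 = -1/30240; 3j²(6 1 5; -2 0 2) = Δ·Π!·Σ² = 16/429  (sign +1)
B: Δ: 2! 10! 0! / 13! → 1/858; sum: t=1:−1/80640 = -1/80640; 3j²(6 1 5; 3 0 -3) = Δ·Π!·Σ² = 9/286  (sign -1)
I_A²/I_B² = (16/429)/(9/286) = 32/27

32/27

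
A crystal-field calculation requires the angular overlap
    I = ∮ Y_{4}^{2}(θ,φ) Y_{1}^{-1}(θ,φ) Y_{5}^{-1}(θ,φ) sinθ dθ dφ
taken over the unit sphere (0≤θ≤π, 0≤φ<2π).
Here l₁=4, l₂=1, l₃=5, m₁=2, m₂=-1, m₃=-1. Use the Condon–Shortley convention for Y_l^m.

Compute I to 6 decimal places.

Checks pass: Σm=0; 10 even; l₃=5∈[3,5].
(2·4+1)(2·1+1)(2·5+1) = 297
Δ: 0! 8! 2! / 11! → 1/495
sum: t=0:+1/576 = 1/576
3j²(4 1 5; 0 0 0) = Δ·Π!·Σ² = 5/99  (sign -1)
sum: t=0:+1/2880 = 1/2880
3j²(4 1 5; 2 -1 -1) = Δ·Π!·Σ² = 2/165  (sign +1)
combine: 4πI² = 297·5/99·2/165 = 2/11
take √, sign -1: I = -0.12028562

-0.120286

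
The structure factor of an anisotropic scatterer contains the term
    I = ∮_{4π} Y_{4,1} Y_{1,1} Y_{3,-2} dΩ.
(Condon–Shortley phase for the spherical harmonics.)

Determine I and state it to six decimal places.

Rules hold: Σm=0, L=8 even, 3≤3≤5.
N = 9·3·7 = 189
Δ = 2!·6!·0!/9! = 1/252
Racah Σ t=1..1: t=1:−1/36 = -1/36
⇒ 3j(4 1 3; 0 0 0)² = 4/63, sgn +1
Racah Σ t=2..2: t=2:+1/240 = 1/240
⇒ 3j(4 1 3; 1 1 -2)² = 1/84, sgn -1
4πI² = N·(3j₀)²·(3jₘ)² = 1/7
I = -1·√(0.142857/4π) = -0.10662181

-0.106622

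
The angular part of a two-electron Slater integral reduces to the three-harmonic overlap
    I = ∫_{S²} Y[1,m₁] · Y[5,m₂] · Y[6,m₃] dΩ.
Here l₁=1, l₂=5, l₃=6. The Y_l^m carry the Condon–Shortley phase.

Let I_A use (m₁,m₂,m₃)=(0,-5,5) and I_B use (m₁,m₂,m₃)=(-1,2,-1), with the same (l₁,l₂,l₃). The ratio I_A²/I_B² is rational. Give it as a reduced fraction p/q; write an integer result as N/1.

11/10

Same 1,5,6: normalisation and zero-m 3j drop out of the ratio.
A: Δ: 0! 2! 10! / 13! → 1/858; sum: t=0:+1/3628800 = 1/3628800; 3j²(1 5 6; 0 -5 5) = Δ·Π!·Σ² = 1/78  (sign -1)
B: Δ: 0! 2! 10! / 13! → 1/858; sum: t=0:+1/60480 = 1/60480; 3j²(1 5 6; -1 2 -1) = Δ·Π!·Σ² = 5/429  (sign -1)
I_A²/I_B² = (1/78)/(5/429) = 11/10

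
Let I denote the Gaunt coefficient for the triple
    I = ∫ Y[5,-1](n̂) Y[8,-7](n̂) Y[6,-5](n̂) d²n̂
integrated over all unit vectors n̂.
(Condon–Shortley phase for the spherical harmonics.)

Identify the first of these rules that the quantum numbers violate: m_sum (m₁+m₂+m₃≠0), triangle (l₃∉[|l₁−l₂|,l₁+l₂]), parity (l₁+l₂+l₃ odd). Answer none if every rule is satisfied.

m₁+m₂+m₃ = -1 − 7 − 5 = -13  ✗
triangle: |5−8|=3 ≤ l₃=6 ≤ 5+8=13
parity: l₁+l₂+l₃ = 19 is odd

m_sum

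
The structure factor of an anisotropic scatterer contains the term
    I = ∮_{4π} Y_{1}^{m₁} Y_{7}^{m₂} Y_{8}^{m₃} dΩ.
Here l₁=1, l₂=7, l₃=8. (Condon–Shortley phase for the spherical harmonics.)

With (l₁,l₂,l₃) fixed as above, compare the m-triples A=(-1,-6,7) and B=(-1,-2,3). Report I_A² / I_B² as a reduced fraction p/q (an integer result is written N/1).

l's match ⇒ only the (l;m) 3-j factors differ between A and B.
A: triangle coeff Δ(1,7,8) = 1/2040; Σ_t [0,0]: t=0:+1/12454041600 = 1/12454041600; (3j)²=7/136 [(1 7 8; -1 -6 7)], sign=-1
B: triangle coeff Δ(1,7,8) = 1/2040; Σ_t [0,0]: t=0:+1/87091200 = 1/87091200; (3j)²=11/408 [(1 7 8; -1 -2 3)], sign=-1
I_A²/I_B² = (7/136)/(11/408) = 21/11

21/11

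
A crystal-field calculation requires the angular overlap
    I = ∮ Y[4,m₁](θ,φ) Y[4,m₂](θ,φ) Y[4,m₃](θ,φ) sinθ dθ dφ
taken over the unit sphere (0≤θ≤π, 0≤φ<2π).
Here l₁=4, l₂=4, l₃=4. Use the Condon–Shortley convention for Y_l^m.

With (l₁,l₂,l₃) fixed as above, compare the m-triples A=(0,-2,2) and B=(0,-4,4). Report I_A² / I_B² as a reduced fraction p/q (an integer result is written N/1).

121/196

Shared (l₁,l₂,l₃)=(4,4,4): N and (l;000)² cancel in I_A²/I_B².
A: Δ = 4!·4!·4!/13! = 1/450450; Racah Σ t=0..2: t=0:+1/2304 t=1:−1/216 t=2:+1/384 = -11/6912; ⇒ 3j(4 4 4; 0 -2 2)² = 11/1638, sgn -1
B: Δ = 4!·4!·4!/13! = 1/450450; Racah Σ t=0..0: t=0:+1/13824 = 1/13824; ⇒ 3j(4 4 4; 0 -4 4)² = 14/1287, sgn +1
I_A²/I_B² = (11/1638)/(14/1287) = 121/196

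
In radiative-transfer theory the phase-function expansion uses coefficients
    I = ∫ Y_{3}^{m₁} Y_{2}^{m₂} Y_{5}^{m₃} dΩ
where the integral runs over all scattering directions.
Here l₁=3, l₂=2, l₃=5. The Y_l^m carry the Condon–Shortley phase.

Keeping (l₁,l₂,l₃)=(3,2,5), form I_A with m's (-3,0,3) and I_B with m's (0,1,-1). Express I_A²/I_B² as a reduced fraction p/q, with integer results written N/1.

7/20

Shared (l₁,l₂,l₃)=(3,2,5): N and (l;000)² cancel in I_A²/I_B².
A: Δ = 0!·6!·4!/11! = 1/2310; Racah Σ t=0..0: t=0:+1/2880 = 1/2880; ⇒ 3j(3 2 5; -3 0 3)² = 2/165, sgn +1
B: Δ = 0!·6!·4!/11! = 1/2310; Racah Σ t=0..0: t=0:+1/216 = 1/216; ⇒ 3j(3 2 5; 0 1 -1)² = 8/231, sgn +1
I_A²/I_B² = (2/165)/(8/231) = 7/20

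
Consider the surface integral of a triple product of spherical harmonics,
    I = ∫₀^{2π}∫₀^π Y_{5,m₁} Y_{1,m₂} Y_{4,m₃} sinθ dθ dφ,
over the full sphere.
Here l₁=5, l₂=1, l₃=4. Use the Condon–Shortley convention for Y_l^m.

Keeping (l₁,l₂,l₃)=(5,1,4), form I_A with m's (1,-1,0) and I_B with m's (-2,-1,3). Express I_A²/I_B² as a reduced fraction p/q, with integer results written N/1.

Shared (l₁,l₂,l₃)=(5,1,4): N and (l;000)² cancel in I_A²/I_B².
A: Δ = 2!·8!·0!/11! = 1/495; Racah Σ t=0..0: t=0:+1/1152 = 1/1152; ⇒ 3j(5 1 4; 1 -1 0)² = 1/33, sgn +1
B: Δ = 2!·8!·0!/11! = 1/495; Racah Σ t=0..0: t=0:+1/10080 = 1/10080; ⇒ 3j(5 1 4; -2 -1 3)² = 1/165, sgn -1
I_A²/I_B² = (1/33)/(1/165) = 5/1

5/1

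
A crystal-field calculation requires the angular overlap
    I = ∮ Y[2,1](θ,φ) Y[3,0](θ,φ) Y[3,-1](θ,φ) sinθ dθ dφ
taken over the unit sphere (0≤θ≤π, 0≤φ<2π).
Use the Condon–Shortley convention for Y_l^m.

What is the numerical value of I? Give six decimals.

-0.059471

Checks pass: Σm=0; 8 even; l₃=3∈[1,5].
(2·2+1)(2·3+1)(2·3+1) = 245
Δ: 2! 2! 4! / 9! → 1/3780
sum: t=0:+1/24 t=1:−1/4 t=2:+1/24 = -1/6
3j²(2 3 3; 0 0 0) = Δ·Π!·Σ² = 4/105  (sign +1)
sum: t=0:+1/12 t=1:−1/8 = -1/24
3j²(2 3 3; 1 0 -1) = Δ·Π!·Σ² = 1/210  (sign -1)
combine: 4πI² = 245·4/105·1/210 = 2/45
take √, sign -1: I = -0.05947080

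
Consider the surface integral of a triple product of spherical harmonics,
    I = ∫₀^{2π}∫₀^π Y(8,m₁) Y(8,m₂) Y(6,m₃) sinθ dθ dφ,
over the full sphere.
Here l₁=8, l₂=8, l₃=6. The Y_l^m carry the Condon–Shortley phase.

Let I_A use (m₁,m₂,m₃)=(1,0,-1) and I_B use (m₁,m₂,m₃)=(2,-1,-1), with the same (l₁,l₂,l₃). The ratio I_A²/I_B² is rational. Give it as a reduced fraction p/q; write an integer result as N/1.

l's match ⇒ only the (l;m) 3-j factors differ between A and B.
A: triangle coeff Δ(8,8,6) = 1/13742520792; Σ_t [2,7]: t=2:+1/6967296000 t=3:−1/174182400 t=4:+1/29859840 t=5:−1/24883200 t=6:+1/99532800 t=7:−1/2612736000 = -11/4180377600; (3j)²=175/193154 [(8 8 6; 1 0 -1)], sign=+1
B: triangle coeff Δ(8,8,6) = 1/13742520792; Σ_t [1,6]: t=1:−1/31352832000 t=2:+1/464486400 t=3:−1/52254720 t=4:+1/29859840 t=5:−1/82944000 t=6:+1/1492992000 = 319/62705664000; (3j)²=4205/772616 [(8 8 6; 2 -1 -1)], sign=-1
I_A²/I_B² = (175/193154)/(4205/772616) = 140/841

140/841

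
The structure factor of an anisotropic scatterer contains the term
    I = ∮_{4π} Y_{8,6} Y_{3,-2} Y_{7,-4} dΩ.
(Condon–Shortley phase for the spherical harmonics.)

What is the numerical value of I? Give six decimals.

Checks pass: Σm=0; 18 even; l₃=7∈[5,11].
(2·8+1)(2·3+1)(2·7+1) = 1785
Δ: 4! 12! 2! / 19! → 1/5290740
sum: t=1:−1/7257600 t=2:+1/2073600 t=3:−1/7257600 = 1/4838400
3j²(8 3 7; 0 0 0) = Δ·Π!·Σ² = 252/20995  (sign -1)
sum: t=0:+1/174182400 t=1:−1/479001600 = 1/273715200
3j²(8 3 7; 6 -2 -4) = Δ·Π!·Σ² = 49/3876  (sign -1)
combine: 4πI² = 1785·252/20995·49/3876 = 21609/79781
take √, sign +1: I = 0.14681238

0.146812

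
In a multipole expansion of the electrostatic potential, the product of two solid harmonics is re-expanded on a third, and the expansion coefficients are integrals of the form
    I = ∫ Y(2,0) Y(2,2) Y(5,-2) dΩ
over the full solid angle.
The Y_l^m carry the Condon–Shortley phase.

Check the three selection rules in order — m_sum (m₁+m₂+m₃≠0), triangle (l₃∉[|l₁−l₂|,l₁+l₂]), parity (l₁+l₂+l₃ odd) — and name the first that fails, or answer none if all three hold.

triangle

m₁+m₂+m₃ = 0 + 2 − 2 = 0  ✓
triangle: |2−2|=0 ≤ l₃=5 ≤ 2+2=4  ✗
parity: l₁+l₂+l₃ = 9 is odd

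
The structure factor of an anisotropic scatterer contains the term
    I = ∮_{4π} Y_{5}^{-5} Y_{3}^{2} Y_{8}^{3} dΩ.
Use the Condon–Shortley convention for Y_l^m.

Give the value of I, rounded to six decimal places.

-0.013924

m-sum 0 ✓  L=16 even ✓  2≤8≤8 ✓
Π(2lᵢ+1) = 11×7×17 = 1309
triangle coeff Δ(5,3,8) = 1/136136
Σ_t [0,0]: t=0:+1/518400 = 1/518400
(3j)²=56/2431 [(5 3 8; 0 0 0)], sign=+1
Σ_t [0,0]: t=0:+1/435456000 = 1/435456000
(3j)²=1/12376 [(5 3 8; -5 2 3)], sign=-1
⇒ 4πI² = 7/2873
I = (-1)√(7/2873/(4π)) = -0.01392439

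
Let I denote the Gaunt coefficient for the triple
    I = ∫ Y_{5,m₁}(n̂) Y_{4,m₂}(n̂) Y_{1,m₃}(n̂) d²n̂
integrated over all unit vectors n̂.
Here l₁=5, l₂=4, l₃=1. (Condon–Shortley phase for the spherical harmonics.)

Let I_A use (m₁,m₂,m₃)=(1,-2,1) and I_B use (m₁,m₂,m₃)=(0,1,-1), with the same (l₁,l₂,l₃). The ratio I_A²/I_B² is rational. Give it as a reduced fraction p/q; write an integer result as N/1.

l's match ⇒ only the (l;m) 3-j factors differ between A and B.
A: triangle coeff Δ(5,4,1) = 1/495; Σ_t [2,2]: t=2:+1/2880 = 1/2880; (3j)²=2/165 [(5 4 1; 1 -2 1)], sign=+1
B: triangle coeff Δ(5,4,1) = 1/495; Σ_t [5,5]: t=5:−1/1440 = -1/1440; (3j)²=2/99 [(5 4 1; 0 1 -1)], sign=-1
I_A²/I_B² = (2/165)/(2/99) = 3/5

3/5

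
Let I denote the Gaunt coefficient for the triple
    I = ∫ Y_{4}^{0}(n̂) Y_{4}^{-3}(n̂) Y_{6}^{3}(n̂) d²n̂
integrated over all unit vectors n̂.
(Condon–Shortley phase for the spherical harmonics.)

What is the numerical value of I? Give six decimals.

m-sum 0 ✓  L=14 even ✓  0≤6≤8 ✓
Π(2lᵢ+1) = 9×9×13 = 1053
triangle coeff Δ(4,4,6) = 1/1261260
Σ_t [0,2]: t=0:+1/4608 t=1:−1/1296 t=2:+1/4608 = -7/20736
(3j)²=20/1287 [(4 4 6; 0 0 0)], sign=-1
Σ_t [0,1]: t=0:+1/11520 t=1:−1/25920 = 1/20736
(3j)²=5/429 [(4 4 6; 0 -3 3)], sign=-1
⇒ 4πI² = 300/1573
I = (+1)√(300/1573/(4π)) = 0.12319450

0.123195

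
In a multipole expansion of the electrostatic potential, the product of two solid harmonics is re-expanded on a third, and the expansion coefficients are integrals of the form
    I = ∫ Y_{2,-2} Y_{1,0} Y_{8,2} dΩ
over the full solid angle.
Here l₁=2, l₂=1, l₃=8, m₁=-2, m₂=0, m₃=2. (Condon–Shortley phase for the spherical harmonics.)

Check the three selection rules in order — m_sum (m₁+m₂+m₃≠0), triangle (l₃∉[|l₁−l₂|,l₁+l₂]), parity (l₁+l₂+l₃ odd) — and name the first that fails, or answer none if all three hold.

triangle

azimuthal sum: -2 + 0 + 2 = 0  ✓
1 ≤ 8 ≤ 3 (triangle on l)  ✗
L = 2 + 1 + 8 = 11 (odd)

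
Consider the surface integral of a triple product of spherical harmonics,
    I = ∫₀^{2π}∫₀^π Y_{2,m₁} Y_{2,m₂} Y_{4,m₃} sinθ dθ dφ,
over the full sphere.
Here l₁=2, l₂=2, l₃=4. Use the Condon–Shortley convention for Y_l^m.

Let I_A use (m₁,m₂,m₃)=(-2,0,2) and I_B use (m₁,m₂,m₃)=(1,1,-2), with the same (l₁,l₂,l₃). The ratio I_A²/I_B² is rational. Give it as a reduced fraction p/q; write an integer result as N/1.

3/8

l's match ⇒ only the (l;m) 3-j factors differ between A and B.
A: triangle coeff Δ(2,2,4) = 1/630; Σ_t [0,0]: t=0:+1/96 = 1/96; (3j)²=1/42 [(2 2 4; -2 0 2)], sign=+1
B: triangle coeff Δ(2,2,4) = 1/630; Σ_t [0,0]: t=0:+1/36 = 1/36; (3j)²=4/63 [(2 2 4; 1 1 -2)], sign=+1
I_A²/I_B² = (1/42)/(4/63) = 3/8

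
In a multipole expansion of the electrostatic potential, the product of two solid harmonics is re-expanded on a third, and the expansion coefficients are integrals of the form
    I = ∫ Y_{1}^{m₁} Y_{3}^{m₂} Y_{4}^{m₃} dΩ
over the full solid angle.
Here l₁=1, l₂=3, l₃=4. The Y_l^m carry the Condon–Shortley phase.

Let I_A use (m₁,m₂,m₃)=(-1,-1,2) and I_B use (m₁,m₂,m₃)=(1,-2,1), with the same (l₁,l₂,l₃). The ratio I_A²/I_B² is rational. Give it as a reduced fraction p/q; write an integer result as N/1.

5/1

l's match ⇒ only the (l;m) 3-j factors differ between A and B.
A: triangle coeff Δ(1,3,4) = 1/252; Σ_t [0,0]: t=0:+1/96 = 1/96; (3j)²=5/84 [(1 3 4; -1 -1 2)], sign=+1
B: triangle coeff Δ(1,3,4) = 1/252; Σ_t [0,0]: t=0:+1/240 = 1/240; (3j)²=1/84 [(1 3 4; 1 -2 1)], sign=-1
I_A²/I_B² = (5/84)/(1/84) = 5/1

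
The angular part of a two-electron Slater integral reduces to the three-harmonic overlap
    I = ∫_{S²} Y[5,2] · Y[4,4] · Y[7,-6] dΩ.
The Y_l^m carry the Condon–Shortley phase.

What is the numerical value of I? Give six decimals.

Checks pass: Σm=0; 16 even; l₃=7∈[1,9].
(2·5+1)(2·4+1)(2·7+1) = 1485
Δ: 2! 8! 6! / 17! → 1/6126120
sum: t=0:+1/69120 t=1:−1/20736 t=2:+1/69120 = -1/51840
3j²(5 4 7; 0 0 0) = Δ·Π!·Σ² = 280/21879  (sign +1)
sum: t=2:+1/7257600 = 1/7257600
3j²(5 4 7; 2 4 -6) = Δ·Π!·Σ² = 2/85  (sign -1)
combine: 4πI² = 1485·280/21879·2/85 = 1680/3757
take √, sign -1: I = -0.18863797

-0.188638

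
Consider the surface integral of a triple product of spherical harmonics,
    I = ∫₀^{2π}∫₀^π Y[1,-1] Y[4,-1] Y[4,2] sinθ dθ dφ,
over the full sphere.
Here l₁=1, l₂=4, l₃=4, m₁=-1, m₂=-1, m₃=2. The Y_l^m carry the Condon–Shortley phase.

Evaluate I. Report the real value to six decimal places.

l₁+l₂+l₃=9 is odd: 3j(l;000)=0 ⇒ I=0

0.000000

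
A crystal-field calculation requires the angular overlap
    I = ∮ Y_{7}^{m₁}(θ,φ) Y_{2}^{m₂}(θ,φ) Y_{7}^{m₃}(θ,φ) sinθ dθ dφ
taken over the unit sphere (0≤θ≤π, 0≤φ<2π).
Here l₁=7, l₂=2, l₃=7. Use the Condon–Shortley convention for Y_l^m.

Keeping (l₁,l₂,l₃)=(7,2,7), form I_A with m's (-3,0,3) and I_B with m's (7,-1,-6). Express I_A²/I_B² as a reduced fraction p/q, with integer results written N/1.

841/3549

Same 7,2,7: normalisation and zero-m 3j drop out of the ratio.
A: Δ: 2! 12! 2! / 17! → 1/185640; sum: t=0:+1/29030400 t=1:−1/2177280 t=2:+1/3870720 = -29/174182400; 3j²(7 2 7; -3 0 3) = Δ·Π!·Σ² = 841/185640  (sign -1)
B: Δ: 2! 12! 2! / 17! → 1/185640; sum: t=0:+1/958003200 = 1/958003200; 3j²(7 2 7; 7 -1 -6) = Δ·Π!·Σ² = 13/680  (sign -1)
I_A²/I_B² = (841/185640)/(13/680) = 841/3549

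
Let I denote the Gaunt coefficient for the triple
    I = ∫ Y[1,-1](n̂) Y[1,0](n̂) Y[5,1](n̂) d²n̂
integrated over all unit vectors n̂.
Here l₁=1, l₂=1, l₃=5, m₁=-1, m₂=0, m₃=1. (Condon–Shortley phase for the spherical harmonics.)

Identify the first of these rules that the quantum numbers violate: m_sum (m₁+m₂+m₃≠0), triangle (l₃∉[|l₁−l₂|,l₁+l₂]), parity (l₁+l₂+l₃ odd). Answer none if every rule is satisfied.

triangle

azimuthal sum: -1 + 0 + 1 = 0  ✓
0 ≤ 5 ≤ 2 (triangle on l)  ✗
L = 1 + 1 + 5 = 7 (odd)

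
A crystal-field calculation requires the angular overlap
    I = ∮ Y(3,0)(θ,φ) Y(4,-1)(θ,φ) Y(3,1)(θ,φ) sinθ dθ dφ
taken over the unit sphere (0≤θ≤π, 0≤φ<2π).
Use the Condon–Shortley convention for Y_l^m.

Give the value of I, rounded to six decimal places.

Checks pass: Σm=0; 10 even; l₃=3∈[1,7].
(2·3+1)(2·4+1)(2·3+1) = 441
Δ: 4! 2! 4! / 11! → 1/34650
sum: t=1:−1/72 t=2:+1/16 t=3:−1/72 = 5/144
3j²(3 4 3; 0 0 0) = Δ·Π!·Σ² = 2/77  (sign -1)
sum: t=1:−1/48 t=2:+1/24 t=3:−1/288 = 5/288
3j²(3 4 3; 0 -1 1) = Δ·Π!·Σ² = 5/462  (sign +1)
combine: 4πI² = 441·2/77·5/462 = 15/121
take √, sign -1: I = -0.09932258

-0.099323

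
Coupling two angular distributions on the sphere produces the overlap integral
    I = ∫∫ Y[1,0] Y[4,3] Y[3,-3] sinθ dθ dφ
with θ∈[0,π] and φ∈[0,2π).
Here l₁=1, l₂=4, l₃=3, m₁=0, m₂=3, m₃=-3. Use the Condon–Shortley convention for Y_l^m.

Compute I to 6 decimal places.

-0.162868

Rules hold: Σm=0, L=8 even, 3≤3≤5.
N = 3·9·7 = 189
Δ = 2!·0!·6!/9! = 1/252
Racah Σ t=1..1: t=1:−1/36 = -1/36
⇒ 3j(1 4 3; 0 0 0)² = 4/63, sgn +1
Racah Σ t=1..1: t=1:−1/720 = -1/720
⇒ 3j(1 4 3; 0 3 -3)² = 1/36, sgn -1
4πI² = N·(3j₀)²·(3jₘ)² = 1/3
I = -1·√(0.333333/4π) = -0.16286750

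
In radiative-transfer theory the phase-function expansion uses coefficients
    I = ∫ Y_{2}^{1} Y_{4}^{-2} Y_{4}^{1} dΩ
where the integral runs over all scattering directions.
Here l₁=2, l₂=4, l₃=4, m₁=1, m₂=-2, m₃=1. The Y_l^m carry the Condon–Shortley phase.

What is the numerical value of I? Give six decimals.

0.127700

m-sum 0 ✓  L=10 even ✓  2≤4≤6 ✓
Π(2lᵢ+1) = 5×9×9 = 405
triangle coeff Δ(2,4,4) = 1/13860
Σ_t [0,2]: t=0:+1/192 t=1:−1/36 t=2:+1/192 = -5/288
(3j)²=20/693 [(2 4 4; 0 0 0)], sign=-1
Σ_t [0,1]: t=0:+1/96 t=1:−1/240 = 1/160
(3j)²=27/1540 [(2 4 4; 1 -2 1)], sign=-1
⇒ 4πI² = 1215/5929
I = (+1)√(1215/5929/(4π)) = 0.12770047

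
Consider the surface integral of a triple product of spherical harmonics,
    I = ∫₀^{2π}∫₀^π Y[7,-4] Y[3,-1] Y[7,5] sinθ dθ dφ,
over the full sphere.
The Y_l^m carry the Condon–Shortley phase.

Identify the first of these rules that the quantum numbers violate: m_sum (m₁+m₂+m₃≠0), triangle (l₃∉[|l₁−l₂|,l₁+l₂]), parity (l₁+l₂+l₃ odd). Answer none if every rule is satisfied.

parity

Σmᵢ = 0  ✓
l₃∈[|l₁−l₂|,l₁+l₂]=[4,10], have l₃=7  ✓
Σlᵢ = 17 ⇒ odd  ✗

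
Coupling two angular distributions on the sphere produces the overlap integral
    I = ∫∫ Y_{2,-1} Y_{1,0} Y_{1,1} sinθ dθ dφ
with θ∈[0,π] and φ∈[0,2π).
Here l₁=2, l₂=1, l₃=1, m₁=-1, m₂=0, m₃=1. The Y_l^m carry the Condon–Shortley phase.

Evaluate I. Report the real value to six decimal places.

Checks pass: Σm=0; 4 even; l₃=1∈[1,3].
(2·2+1)(2·1+1)(2·1+1) = 45
Δ: 2! 2! 0! / 5! → 1/30
sum: t=1:−1/1 = -1/1
3j²(2 1 1; 0 0 0) = Δ·Π!·Σ² = 2/15  (sign +1)
sum: t=1:−1/2 = -1/2
3j²(2 1 1; -1 0 1) = Δ·Π!·Σ² = 1/10  (sign -1)
combine: 4πI² = 45·2/15·1/10 = 3/5
take √, sign -1: I = -0.21850969

-0.218510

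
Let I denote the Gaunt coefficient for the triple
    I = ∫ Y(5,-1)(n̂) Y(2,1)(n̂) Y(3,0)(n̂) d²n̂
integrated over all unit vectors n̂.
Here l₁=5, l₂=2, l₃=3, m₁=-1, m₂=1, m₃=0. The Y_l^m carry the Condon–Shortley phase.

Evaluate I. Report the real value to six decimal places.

-0.214318

Rules hold: Σm=0, L=10 even, 3≤3≤7.
N = 11·5·7 = 385
Δ = 4!·6!·0!/11! = 1/2310
Racah Σ t=2..2: t=2:+1/144 = 1/144
⇒ 3j(5 2 3; 0 0 0)² = 10/231, sgn -1
Racah Σ t=3..3: t=3:−1/216 = -1/216
⇒ 3j(5 2 3; -1 1 0)² = 8/231, sgn +1
4πI² = N·(3j₀)²·(3jₘ)² = 400/693
I = -1·√(0.577201/4π) = -0.21431790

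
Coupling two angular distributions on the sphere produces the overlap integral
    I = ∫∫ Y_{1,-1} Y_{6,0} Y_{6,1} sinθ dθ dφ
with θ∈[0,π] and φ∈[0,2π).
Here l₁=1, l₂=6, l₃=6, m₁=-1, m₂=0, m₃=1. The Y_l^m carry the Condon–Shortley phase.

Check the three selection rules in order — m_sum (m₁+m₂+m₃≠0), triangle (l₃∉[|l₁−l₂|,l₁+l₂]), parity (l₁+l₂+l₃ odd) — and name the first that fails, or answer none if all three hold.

parity

m₁+m₂+m₃ = -1 + 0 + 1 = 0  ✓
triangle: |1−6|=5 ≤ l₃=6 ≤ 1+6=7  ✓
parity: l₁+l₂+l₃ = 13 is odd  ✗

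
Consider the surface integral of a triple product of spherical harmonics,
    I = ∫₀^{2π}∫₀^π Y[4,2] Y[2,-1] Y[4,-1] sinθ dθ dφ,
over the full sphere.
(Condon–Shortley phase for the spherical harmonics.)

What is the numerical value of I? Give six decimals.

m-sum 0 ✓  L=10 even ✓  2≤4≤6 ✓
Π(2lᵢ+1) = 9×5×9 = 405
triangle coeff Δ(4,2,4) = 1/13860
Σ_t [0,2]: t=0:+1/192 t=1:−1/36 t=2:+1/192 = -5/288
(3j)²=20/693 [(4 2 4; 0 0 0)], sign=-1
Σ_t [0,1]: t=0:+1/96 t=1:−1/240 = 1/160
(3j)²=27/1540 [(4 2 4; 2 -1 -1)], sign=-1
⇒ 4πI² = 1215/5929
I = (+1)√(1215/5929/(4π)) = 0.12770047

0.127700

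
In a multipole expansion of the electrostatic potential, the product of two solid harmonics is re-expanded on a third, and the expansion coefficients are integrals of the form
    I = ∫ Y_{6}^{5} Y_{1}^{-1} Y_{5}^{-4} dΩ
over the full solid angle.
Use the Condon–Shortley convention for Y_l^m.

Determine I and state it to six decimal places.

Rules hold: Σm=0, L=12 even, 5≤5≤7.
N = 13·3·11 = 429
Δ = 2!·10!·0!/13! = 1/858
Racah Σ t=1..1: t=1:−1/14400 = -1/14400
⇒ 3j(6 1 5; 0 0 0)² = 6/143, sgn +1
Racah Σ t=0..0: t=0:+1/725760 = 1/725760
⇒ 3j(6 1 5; 5 -1 -4)² = 5/78, sgn -1
4πI² = N·(3j₀)²·(3jₘ)² = 15/13
I = -1·√(1.15385/4π) = -0.30301841

-0.303018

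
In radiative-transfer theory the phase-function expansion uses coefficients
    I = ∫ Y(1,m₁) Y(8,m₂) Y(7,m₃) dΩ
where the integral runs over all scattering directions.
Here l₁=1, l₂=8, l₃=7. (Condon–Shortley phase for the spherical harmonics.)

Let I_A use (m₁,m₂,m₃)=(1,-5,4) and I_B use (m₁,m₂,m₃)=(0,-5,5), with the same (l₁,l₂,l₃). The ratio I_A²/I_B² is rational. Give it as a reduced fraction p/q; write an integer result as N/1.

l's match ⇒ only the (l;m) 3-j factors differ between A and B.
A: triangle coeff Δ(1,8,7) = 1/2040; Σ_t [0,0]: t=0:+1/479001600 = 1/479001600; (3j)²=13/340 [(1 8 7; 1 -5 4)], sign=-1
B: triangle coeff Δ(1,8,7) = 1/2040; Σ_t [1,1]: t=1:−1/958003200 = -1/958003200; (3j)²=13/680 [(1 8 7; 0 -5 5)], sign=-1
I_A²/I_B² = (13/340)/(13/680) = 2/1

2/1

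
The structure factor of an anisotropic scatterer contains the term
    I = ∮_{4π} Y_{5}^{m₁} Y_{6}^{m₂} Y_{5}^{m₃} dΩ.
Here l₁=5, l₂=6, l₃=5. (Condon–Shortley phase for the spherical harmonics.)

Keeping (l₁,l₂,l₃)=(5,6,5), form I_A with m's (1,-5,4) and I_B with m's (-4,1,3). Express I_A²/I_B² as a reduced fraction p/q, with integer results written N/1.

81/77

l's match ⇒ only the (l;m) 3-j factors differ between A and B.
A: triangle coeff Δ(5,6,5) = 1/28588560; Σ_t [0,1]: t=0:+1/2073600 t=1:−1/518400 = -1/691200; (3j)²=81/4420 [(5 6 5; 1 -5 4)], sign=+1
B: triangle coeff Δ(5,6,5) = 1/28588560; Σ_t [5,6]: t=5:−1/138240 t=6:+1/518400 = -11/2073600; (3j)²=77/4420 [(5 6 5; -4 1 3)], sign=-1
I_A²/I_B² = (81/4420)/(77/4420) = 81/77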